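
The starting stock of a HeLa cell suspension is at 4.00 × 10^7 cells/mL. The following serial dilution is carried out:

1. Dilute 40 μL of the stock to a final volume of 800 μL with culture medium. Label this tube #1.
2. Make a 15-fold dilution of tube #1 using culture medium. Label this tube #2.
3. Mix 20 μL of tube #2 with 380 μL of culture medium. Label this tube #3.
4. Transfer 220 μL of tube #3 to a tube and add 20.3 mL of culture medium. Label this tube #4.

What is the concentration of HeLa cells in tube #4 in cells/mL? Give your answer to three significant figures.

Step 1: 40 μL brought to 800 μL → factor 800/40 = 20
Step 2: 15-fold → factor 15
Step 3: 20 μL + 380 μL = 400 μL total → factor 400/20 = 20
Step 4: 220 μL + 20.3 mL = 20520 μL total → factor 20520/220 = 93.273
Overall dilution factor = 20 × 15 × 20 × 93.273 = 5.5964 × 10^5
Final = 4.00 × 10^7 cells/mL / 5.5964 × 10^5 = 71.5 cells/mL

71.5 cells/mL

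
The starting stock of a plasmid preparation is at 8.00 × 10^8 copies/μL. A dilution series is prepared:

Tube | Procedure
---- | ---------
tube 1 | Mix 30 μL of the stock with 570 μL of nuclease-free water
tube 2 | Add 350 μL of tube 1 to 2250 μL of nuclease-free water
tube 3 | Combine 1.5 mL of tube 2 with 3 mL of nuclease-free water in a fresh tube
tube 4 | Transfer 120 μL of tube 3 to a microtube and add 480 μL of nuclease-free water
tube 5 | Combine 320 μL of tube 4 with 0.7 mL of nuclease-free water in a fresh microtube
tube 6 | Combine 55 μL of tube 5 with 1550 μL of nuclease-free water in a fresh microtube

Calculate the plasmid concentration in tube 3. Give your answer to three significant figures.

1.79 × 10^6 copies/μL

Step 1: 30 μL + 570 μL = 600 μL total → factor 600/30 = 20
Step 2: 350 μL + 2250 μL = 2600 μL total → factor 2600/350 = 7.4286
Step 3: 1.5 mL + 3 mL = 4.5 mL total → factor 4.5/1.5 = 3
Dilution factor through tube 3 = 20 × 7.4286 × 3 = 445.71
[tube 3] = 8.00 × 10^8 copies/μL / 445.71 = 1.79 × 10^6 copies/μL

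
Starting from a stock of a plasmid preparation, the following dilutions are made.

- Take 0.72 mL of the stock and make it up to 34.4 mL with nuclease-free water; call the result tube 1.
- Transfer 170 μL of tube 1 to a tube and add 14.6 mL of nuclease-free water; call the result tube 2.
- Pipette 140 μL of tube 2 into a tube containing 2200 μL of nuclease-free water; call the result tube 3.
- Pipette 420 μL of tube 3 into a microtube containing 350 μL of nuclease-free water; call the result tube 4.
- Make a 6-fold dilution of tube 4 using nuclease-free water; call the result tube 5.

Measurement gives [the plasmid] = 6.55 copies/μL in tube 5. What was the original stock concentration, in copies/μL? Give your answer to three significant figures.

Step 1: 0.72 mL brought to 34.4 mL → factor 34.4/0.72 = 47.778
Step 2: 170 μL + 14.6 mL = 14770 μL total → factor 14770/170 = 86.882
Step 3: 140 μL + 2200 μL = 2340 μL total → factor 2340/140 = 16.714
Step 4: 420 μL + 350 μL = 770 μL total → factor 770/420 = 1.8333
Step 5: 6-fold → factor 6
Overall dilution factor = 47.778 × 86.882 × 16.714 × 1.8333 × 6 = 7.632 × 10^5
Stock = 6.55 copies/μL × 7.632 × 10^5 = 5.00 × 10^6 copies/μL

5.00 × 10^6 copies/μL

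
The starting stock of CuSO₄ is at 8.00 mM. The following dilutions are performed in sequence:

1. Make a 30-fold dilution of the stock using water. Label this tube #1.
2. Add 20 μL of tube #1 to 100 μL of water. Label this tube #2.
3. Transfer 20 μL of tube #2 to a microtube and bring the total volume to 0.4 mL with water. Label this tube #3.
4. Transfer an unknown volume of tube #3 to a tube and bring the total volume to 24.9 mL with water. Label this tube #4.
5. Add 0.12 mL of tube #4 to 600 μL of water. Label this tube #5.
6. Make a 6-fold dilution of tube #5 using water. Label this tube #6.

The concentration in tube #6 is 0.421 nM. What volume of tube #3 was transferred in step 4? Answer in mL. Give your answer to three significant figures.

0.170 mL

Step 1: 30-fold → factor 30
Step 2: 20 μL + 100 μL = 120 μL total → factor 120/20 = 6
Step 3: 20 μL brought to 0.4 mL → factor 400/20 = 20
Step 4: v brought to 24.9 mL → factor = 24.9 mL/v
Step 5: 0.12 mL + 600 μL = 0.72 mL total → factor 0.72/0.12 = 6
Step 6: 6-fold → factor 6
Product of known-step factors = 1.296 × 10^5
Overall factor = 8.00 mM / (0.421 nM) = 1.9002 × 10^7
Step-4 factor = 1.9002 × 10^7 / 1.296 × 10^5 = 146.62
v = 24.9 mL / 146.62 = 0.170 mL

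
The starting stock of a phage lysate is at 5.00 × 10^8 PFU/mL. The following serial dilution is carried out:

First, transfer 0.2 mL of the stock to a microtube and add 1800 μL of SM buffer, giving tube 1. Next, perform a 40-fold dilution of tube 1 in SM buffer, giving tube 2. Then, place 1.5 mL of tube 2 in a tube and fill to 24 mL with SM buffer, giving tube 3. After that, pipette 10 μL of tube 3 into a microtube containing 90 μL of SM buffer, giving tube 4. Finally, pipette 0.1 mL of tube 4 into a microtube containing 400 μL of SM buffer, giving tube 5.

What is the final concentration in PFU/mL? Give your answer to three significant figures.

1.56 × 10^3 PFU/mL

Step 1: 0.2 mL + 1800 μL = 2 mL total → factor 2/0.2 = 10
Step 2: 40-fold → factor 40
Step 3: 1.5 mL brought to 24 mL → factor 24/1.5 = 16
Step 4: 10 μL + 90 μL = 100 μL total → factor 100/10 = 10
Step 5: 0.1 mL + 400 μL = 0.5 mL total → factor 0.5/0.1 = 5
Overall dilution factor = 10 × 40 × 16 × 10 × 5 = 3.2 × 10^5
Final = 5.00 × 10^8 PFU/mL / 3.2 × 10^5 = 1.56 × 10^3 PFU/mL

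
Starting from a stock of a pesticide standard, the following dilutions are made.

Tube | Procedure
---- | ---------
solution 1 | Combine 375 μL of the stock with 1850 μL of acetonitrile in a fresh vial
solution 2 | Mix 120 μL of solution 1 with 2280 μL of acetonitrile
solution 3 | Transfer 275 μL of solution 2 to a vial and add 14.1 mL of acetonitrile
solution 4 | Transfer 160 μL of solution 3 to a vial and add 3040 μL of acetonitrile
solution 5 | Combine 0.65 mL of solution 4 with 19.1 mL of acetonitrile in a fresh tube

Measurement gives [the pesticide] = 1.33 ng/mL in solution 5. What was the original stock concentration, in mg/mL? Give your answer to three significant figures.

5.01 mg/mL

Step 1: 375 μL + 1850 μL = 2225 μL total → factor 2225/375 = 5.9333
Step 2: 120 μL + 2280 μL = 2400 μL total → factor 2400/120 = 20
Step 3: 275 μL + 14.1 mL = 14375 μL total → factor 14375/275 = 52.273
Step 4: 160 μL + 3040 μL = 3200 μL total → factor 3200/160 = 20
Step 5: 0.65 mL + 19.1 mL = 19.75 mL total → factor 19.75/0.65 = 30.385
Overall dilution factor = 5.9333 × 20 × 52.273 × 20 × 30.385 = 3.7695 × 10^6
Stock = 1.33 ng/mL × 3.7695 × 10^6 = 5.013 × 10^6 ng/mL = 5.01 mg/mL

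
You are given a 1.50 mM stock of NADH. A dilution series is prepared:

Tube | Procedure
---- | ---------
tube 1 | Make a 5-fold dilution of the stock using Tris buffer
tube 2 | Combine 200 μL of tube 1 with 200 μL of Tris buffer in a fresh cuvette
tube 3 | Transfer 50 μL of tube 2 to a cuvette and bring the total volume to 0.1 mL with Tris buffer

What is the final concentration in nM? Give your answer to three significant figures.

7.50 × 10^4 nM

Step 1: 5-fold → factor 5
Step 2: 200 μL + 200 μL = 400 μL total → factor 400/200 = 2
Step 3: 50 μL brought to 0.1 mL → factor 100/50 = 2
Overall dilution factor = 5 × 2 × 2 = 20
Final = 1.50 mM / 20 = 0.07500 mM = 7.50 × 10^4 nM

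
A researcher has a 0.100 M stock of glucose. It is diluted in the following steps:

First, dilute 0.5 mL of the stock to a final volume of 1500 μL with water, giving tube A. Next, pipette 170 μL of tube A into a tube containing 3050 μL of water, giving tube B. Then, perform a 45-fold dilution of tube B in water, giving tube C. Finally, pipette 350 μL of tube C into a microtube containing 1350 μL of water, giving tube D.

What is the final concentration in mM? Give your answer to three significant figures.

0.00805 mM

Step 1: 0.5 mL brought to 1500 μL → factor 1.5/0.5 = 3
Step 2: 170 μL + 3050 μL = 3220 μL total → factor 3220/170 = 18.941
Step 3: 45-fold → factor 45
Step 4: 350 μL + 1350 μL = 1700 μL total → factor 1700/350 = 4.8571
Overall dilution factor = 3 × 18.941 × 45 × 4.8571 = 12420
Final = 0.100 M / 12420 = 8.052 × 10^-6 M = 0.00805 mM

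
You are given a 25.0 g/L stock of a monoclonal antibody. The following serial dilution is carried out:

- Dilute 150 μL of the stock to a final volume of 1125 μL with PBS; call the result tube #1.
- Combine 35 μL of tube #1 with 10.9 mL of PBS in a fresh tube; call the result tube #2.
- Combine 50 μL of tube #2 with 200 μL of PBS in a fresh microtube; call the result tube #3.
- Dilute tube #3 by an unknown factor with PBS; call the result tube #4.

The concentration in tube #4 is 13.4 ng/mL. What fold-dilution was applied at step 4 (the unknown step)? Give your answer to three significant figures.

159-fold

Step 1: 150 μL brought to 1125 μL → factor 1125/150 = 7.5
Step 2: 35 μL + 10.9 mL = 10935 μL total → factor 10935/35 = 312.43
Step 3: 50 μL + 200 μL = 250 μL total → factor 250/50 = 5
Step 4: unknown factor x
Product of known-step factors = 11716
Overall factor = 25.0 g/L / (13.4 ng/mL) = 1.8657 × 10^6
x = 1.8657 × 10^6 / 11716 = 159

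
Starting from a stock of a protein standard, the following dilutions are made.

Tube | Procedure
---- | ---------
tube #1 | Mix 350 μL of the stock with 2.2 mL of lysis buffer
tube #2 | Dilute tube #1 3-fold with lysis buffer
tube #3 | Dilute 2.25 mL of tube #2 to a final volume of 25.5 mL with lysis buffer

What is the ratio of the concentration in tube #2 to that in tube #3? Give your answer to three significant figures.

Step 1: 350 μL + 2.2 mL = 2550 μL total → factor 2550/350 = 7.2857
Step 2: 3-fold → factor 3
Step 3: 2.25 mL brought to 25.5 mL → factor 25.5/2.25 = 11.333
Dilution factor to tube #2 = 21.857; to tube #3 = 247.71
[tube #2]/[tube #3] = (factor to tube #3)/(factor to tube #2) = 247.71/21.857 = 11.3

11.3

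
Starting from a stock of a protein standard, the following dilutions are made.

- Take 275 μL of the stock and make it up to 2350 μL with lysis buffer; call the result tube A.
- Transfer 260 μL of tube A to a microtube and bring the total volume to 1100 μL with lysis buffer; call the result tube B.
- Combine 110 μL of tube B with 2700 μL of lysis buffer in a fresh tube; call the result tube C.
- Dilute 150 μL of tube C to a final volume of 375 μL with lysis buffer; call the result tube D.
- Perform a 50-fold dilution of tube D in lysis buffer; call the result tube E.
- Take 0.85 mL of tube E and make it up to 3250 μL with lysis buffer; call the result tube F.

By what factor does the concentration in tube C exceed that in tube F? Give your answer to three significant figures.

Step 1: 275 μL brought to 2350 μL → factor 2350/275 = 8.5455
Step 2: 260 μL brought to 1100 μL → factor 1100/260 = 4.2308
Step 3: 110 μL + 2700 μL = 2810 μL total → factor 2810/110 = 25.545
Step 4: 150 μL brought to 375 μL → factor 375/150 = 2.5
Step 5: 50-fold → factor 50
Step 6: 0.85 mL brought to 3250 μL → factor 3.25/0.85 = 3.8235
Dilution factor to tube C = 923.57; to tube F = 4.4141 × 10^5
[tube C]/[tube F] = (factor to tube F)/(factor to tube C) = 4.4141 × 10^5/923.57 = 478

478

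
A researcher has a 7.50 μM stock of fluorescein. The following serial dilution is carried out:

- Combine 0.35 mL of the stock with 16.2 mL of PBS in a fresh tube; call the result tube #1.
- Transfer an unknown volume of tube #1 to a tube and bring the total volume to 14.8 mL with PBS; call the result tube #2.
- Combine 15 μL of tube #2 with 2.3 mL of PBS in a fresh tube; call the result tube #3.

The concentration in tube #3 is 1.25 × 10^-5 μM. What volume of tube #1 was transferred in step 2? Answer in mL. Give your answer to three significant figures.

Step 1: 0.35 mL + 16.2 mL = 16.55 mL total → factor 16.55/0.35 = 47.286
Step 2: v brought to 14.8 mL → factor = 14.8 mL/v
Step 3: 15 μL + 2.3 mL = 2315 μL total → factor 2315/15 = 154.33
Product of known-step factors = 7297.8
Overall factor = 7.50 μM / (1.25 × 10^-5 μM) = 6 × 10^5
Step-2 factor = 6 × 10^5 / 7297.8 = 82.217
v = 14.8 mL / 82.217 = 0.180 mL

0.180 mL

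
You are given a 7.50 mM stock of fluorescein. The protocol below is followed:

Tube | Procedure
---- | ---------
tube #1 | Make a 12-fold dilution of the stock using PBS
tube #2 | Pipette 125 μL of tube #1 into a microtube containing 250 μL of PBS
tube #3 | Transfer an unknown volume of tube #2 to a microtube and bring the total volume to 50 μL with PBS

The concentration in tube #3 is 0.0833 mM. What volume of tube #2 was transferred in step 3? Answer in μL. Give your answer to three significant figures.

20.0 μL

Step 1: 12-fold → factor 12
Step 2: 125 μL + 250 μL = 375 μL total → factor 375/125 = 3
Step 3: v brought to 50 μL → factor = 50 μL/v
Product of known-step factors = 36
Overall factor = 7.50 mM / (0.0833 mM) = 90.036
Step-3 factor = 90.036 / 36 = 2.501
v = 50 μL / 2.501 = 20.0 μL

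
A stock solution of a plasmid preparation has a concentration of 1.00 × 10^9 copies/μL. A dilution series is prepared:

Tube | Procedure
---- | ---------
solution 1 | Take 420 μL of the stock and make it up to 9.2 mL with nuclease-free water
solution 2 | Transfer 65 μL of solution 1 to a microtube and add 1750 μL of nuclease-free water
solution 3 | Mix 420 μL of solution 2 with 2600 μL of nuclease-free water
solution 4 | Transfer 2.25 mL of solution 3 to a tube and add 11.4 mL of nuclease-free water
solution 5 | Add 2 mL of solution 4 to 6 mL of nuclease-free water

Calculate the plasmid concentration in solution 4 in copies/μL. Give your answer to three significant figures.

3.75 × 10^4 copies/μL

Step 1: 420 μL brought to 9.2 mL → factor 9200/420 = 21.905
Step 2: 65 μL + 1750 μL = 1815 μL total → factor 1815/65 = 27.923
Step 3: 420 μL + 2600 μL = 3020 μL total → factor 3020/420 = 7.1905
Step 4: 2.25 mL + 11.4 mL = 13.65 mL total → factor 13.65/2.25 = 6.0667
Dilution factor through solution 4 = 21.905 × 27.923 × 7.1905 × 6.0667 = 26681
[solution 4] = 1.00 × 10^9 copies/μL / 26681 = 3.75 × 10^4 copies/μL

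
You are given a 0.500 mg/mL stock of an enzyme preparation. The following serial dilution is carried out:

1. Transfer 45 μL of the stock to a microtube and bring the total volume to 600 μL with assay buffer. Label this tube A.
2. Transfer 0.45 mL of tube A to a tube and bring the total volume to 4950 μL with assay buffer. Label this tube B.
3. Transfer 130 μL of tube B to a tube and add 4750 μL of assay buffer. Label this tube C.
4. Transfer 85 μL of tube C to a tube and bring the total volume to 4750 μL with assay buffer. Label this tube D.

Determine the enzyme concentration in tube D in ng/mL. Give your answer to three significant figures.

1.63 ng/mL

Step 1: 45 μL brought to 600 μL → factor 600/45 = 13.333
Step 2: 0.45 mL brought to 4950 μL → factor 4.95/0.45 = 11
Step 3: 130 μL + 4750 μL = 4880 μL total → factor 4880/130 = 37.538
Step 4: 85 μL brought to 4750 μL → factor 4750/85 = 55.882
Overall dilution factor = 13.333 × 11 × 37.538 × 55.882 = 3.0767 × 10^5
Final = 0.500 mg/mL / 3.0767 × 10^5 = 1.625 × 10^-6 mg/mL = 1.63 ng/mL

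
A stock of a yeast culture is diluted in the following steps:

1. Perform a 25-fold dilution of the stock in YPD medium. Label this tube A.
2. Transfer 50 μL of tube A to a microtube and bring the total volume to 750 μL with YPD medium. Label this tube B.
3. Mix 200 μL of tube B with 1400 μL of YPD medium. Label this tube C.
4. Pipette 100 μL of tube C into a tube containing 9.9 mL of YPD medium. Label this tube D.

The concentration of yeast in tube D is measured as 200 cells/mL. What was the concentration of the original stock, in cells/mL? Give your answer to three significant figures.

6.00 × 10^7 cells/mL

Step 1: 25-fold → factor 25
Step 2: 50 μL brought to 750 μL → factor 750/50 = 15
Step 3: 200 μL + 1400 μL = 1600 μL total → factor 1600/200 = 8
Step 4: 100 μL + 9.9 mL = 10000 μL total → factor 10000/100 = 100
Overall dilution factor = 25 × 15 × 8 × 100 = 3 × 10^5
Stock = 200 cells/mL × 3 × 10^5 = 6.00 × 10^7 cells/mL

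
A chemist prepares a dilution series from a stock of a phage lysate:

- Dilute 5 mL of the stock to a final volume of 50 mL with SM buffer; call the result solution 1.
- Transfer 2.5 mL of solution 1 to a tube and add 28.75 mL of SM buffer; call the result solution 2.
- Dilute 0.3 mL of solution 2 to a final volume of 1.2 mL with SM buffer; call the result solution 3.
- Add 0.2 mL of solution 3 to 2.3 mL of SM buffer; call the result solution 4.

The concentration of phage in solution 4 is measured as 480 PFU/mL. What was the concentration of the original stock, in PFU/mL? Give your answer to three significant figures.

3.00 × 10^6 PFU/mL

Step 1: 5 mL brought to 50 mL → factor 50/5 = 10
Step 2: 2.5 mL + 28.75 mL = 31.25 mL total → factor 31.25/2.5 = 12.5
Step 3: 0.3 mL brought to 1.2 mL → factor 1.2/0.3 = 4
Step 4: 0.2 mL + 2.3 mL = 2.5 mL total → factor 2.5/0.2 = 12.5
Overall dilution factor = 10 × 12.5 × 4 × 12.5 = 6250
Stock = 480 PFU/mL × 6250 = 3.00 × 10^6 PFU/mL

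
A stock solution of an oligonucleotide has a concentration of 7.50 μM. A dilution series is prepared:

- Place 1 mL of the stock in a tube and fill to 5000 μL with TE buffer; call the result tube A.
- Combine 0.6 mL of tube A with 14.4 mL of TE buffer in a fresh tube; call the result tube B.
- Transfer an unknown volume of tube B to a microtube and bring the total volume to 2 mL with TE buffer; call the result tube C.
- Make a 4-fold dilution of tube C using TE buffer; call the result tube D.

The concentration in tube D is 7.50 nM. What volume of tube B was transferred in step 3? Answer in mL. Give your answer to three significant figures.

Step 1: 1 mL brought to 5000 μL → factor 5/1 = 5
Step 2: 0.6 mL + 14.4 mL = 15 mL total → factor 15/0.6 = 25
Step 3: v brought to 2 mL → factor = 2 mL/v
Step 4: 4-fold → factor 4
Product of known-step factors = 500
Overall factor = 7.50 μM / (7.50 nM) = 1000
Step-3 factor = 1000 / 500 = 2
v = 2 mL / 2 = 1.00 mL

1.00 mL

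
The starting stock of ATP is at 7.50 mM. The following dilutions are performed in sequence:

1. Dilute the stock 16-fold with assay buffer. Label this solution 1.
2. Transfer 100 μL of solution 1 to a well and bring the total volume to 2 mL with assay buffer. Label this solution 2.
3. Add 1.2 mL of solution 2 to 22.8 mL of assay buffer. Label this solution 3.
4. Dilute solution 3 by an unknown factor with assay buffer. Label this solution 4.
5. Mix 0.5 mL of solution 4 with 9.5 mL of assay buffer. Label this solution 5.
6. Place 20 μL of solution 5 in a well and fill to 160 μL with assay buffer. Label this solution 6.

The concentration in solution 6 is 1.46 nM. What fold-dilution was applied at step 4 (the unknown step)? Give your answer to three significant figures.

5.02-fold

Step 1: 16-fold → factor 16
Step 2: 100 μL brought to 2 mL → factor 2000/100 = 20
Step 3: 1.2 mL + 22.8 mL = 24 mL total → factor 24/1.2 = 20
Step 4: unknown factor x
Step 5: 0.5 mL + 9.5 mL = 10 mL total → factor 10/0.5 = 20
Step 6: 20 μL brought to 160 μL → factor 160/20 = 8
Product of known-step factors = 1.024 × 10^6
Overall factor = 7.50 mM / (1.46 nM) = 5.137 × 10^6
x = 5.137 × 10^6 / 1.024 × 10^6 = 5.02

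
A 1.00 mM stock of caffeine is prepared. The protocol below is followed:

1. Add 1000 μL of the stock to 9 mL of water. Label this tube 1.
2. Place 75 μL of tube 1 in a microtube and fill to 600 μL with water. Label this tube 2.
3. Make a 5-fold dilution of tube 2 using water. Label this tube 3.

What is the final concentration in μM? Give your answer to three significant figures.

2.50 μM

Step 1: 1000 μL + 9 mL = 10000 μL total → factor 10000/1000 = 10
Step 2: 75 μL brought to 600 μL → factor 600/75 = 8
Step 3: 5-fold → factor 5
Overall dilution factor = 10 × 8 × 5 = 400
Final = 1.00 mM / 400 = 0.002500 mM = 2.50 μM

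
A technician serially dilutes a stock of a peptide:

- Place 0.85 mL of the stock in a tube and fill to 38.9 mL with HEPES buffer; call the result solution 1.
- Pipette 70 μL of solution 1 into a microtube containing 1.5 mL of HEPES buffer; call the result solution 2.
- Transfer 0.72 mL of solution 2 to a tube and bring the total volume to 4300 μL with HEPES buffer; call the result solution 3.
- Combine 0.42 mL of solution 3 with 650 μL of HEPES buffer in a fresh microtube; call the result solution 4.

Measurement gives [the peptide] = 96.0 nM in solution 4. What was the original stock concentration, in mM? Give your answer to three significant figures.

1.50 mM

Step 1: 0.85 mL brought to 38.9 mL → factor 38.9/0.85 = 45.765
Step 2: 70 μL + 1.5 mL = 1570 μL total → factor 1570/70 = 22.429
Step 3: 0.72 mL brought to 4300 μL → factor 4.3/0.72 = 5.9722
Step 4: 0.42 mL + 650 μL = 1.07 mL total → factor 1.07/0.42 = 2.5476
Overall dilution factor = 45.765 × 22.429 × 5.9722 × 2.5476 = 15617
Stock = 96.0 nM × 15617 = 1.499 × 10^6 nM = 1.50 mM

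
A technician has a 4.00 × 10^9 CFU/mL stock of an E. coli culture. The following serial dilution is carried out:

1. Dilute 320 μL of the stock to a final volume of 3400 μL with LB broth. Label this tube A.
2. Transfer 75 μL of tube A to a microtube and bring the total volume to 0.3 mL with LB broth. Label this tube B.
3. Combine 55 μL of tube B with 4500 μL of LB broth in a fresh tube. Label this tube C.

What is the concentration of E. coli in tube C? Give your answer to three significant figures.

1.14 × 10^6 CFU/mL

Step 1: 320 μL brought to 3400 μL → factor 3400/320 = 10.625
Step 2: 75 μL brought to 0.3 mL → factor 300/75 = 4
Step 3: 55 μL + 4500 μL = 4555 μL total → factor 4555/55 = 82.818
Overall dilution factor = 10.625 × 4 × 82.818 = 3519.8
Final = 4.00 × 10^9 CFU/mL / 3519.8 = 1.14 × 10^6 CFU/mL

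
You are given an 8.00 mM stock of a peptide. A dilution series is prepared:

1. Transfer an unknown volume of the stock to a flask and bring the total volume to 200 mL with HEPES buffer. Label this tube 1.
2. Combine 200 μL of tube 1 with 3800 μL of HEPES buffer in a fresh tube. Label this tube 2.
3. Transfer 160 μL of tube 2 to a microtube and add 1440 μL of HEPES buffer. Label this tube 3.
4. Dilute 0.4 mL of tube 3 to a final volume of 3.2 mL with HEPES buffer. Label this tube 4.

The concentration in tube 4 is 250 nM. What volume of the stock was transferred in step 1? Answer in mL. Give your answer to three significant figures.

10.0 mL

Step 1: v brought to 200 mL → factor = 200 mL/v
Step 2: 200 μL + 3800 μL = 4000 μL total → factor 4000/200 = 20
Step 3: 160 μL + 1440 μL = 1600 μL total → factor 1600/160 = 10
Step 4: 0.4 mL brought to 3.2 mL → factor 3.2/0.4 = 8
Product of known-step factors = 1600
Overall factor = 8.00 mM / (250 nM) = 32000
Step-1 factor = 32000 / 1600 = 20
v = 200 mL / 20 = 10.0 mL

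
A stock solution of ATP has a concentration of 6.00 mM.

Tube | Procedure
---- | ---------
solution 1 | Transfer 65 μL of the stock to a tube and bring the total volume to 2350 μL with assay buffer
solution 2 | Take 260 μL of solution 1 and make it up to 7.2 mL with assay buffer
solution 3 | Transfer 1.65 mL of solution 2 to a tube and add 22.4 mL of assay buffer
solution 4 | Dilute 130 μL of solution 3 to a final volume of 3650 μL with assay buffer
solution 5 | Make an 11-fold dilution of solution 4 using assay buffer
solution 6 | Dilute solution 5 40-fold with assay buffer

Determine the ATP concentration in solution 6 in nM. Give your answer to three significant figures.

Step 1: 65 μL brought to 2350 μL → factor 2350/65 = 36.154
Step 2: 260 μL brought to 7.2 mL → factor 7200/260 = 27.692
Step 3: 1.65 mL + 22.4 mL = 24.05 mL total → factor 24.05/1.65 = 14.576
Step 4: 130 μL brought to 3650 μL → factor 3650/130 = 28.077
Step 5: 11-fold → factor 11
Step 6: 40-fold → factor 40
Overall dilution factor = 36.154 × 27.692 × 14.576 × 28.077 × 11 × 40 = 1.8028 × 10^8
Final = 6.00 mM / 1.8028 × 10^8 = 3.328 × 10^-8 mM = 0.0333 nM

0.0333 nM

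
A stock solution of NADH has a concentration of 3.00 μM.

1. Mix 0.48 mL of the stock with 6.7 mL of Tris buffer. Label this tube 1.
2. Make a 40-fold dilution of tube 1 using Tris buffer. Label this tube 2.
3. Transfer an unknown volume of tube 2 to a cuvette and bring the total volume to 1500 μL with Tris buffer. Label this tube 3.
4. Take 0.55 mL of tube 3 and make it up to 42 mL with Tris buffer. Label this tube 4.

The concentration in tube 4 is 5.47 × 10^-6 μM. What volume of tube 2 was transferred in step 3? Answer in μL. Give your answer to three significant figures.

Step 1: 0.48 mL + 6.7 mL = 7.18 mL total → factor 7.18/0.48 = 14.958
Step 2: 40-fold → factor 40
Step 3: v brought to 1500 μL → factor = 1500 μL/v
Step 4: 0.55 mL brought to 42 mL → factor 42/0.55 = 76.364
Product of known-step factors = 45691
Overall factor = 3.00 μM / (5.47 × 10^-6 μM) = 5.4845 × 10^5
Step-3 factor = 5.4845 × 10^5 / 45691 = 12.003
v = 1500 μL / 12.003 = 125 μL

125 μL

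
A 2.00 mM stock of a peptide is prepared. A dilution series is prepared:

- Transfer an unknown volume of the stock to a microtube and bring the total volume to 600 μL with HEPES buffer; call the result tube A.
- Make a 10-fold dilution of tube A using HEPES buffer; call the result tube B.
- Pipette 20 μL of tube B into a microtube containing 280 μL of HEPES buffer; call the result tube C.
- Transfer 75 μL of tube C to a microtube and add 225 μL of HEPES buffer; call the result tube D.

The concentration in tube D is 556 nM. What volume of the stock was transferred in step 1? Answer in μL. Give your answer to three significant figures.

Step 1: v brought to 600 μL → factor = 600 μL/v
Step 2: 10-fold → factor 10
Step 3: 20 μL + 280 μL = 300 μL total → factor 300/20 = 15
Step 4: 75 μL + 225 μL = 300 μL total → factor 300/75 = 4
Product of known-step factors = 600
Overall factor = 2.00 mM / (556 nM) = 3597.1
Step-1 factor = 3597.1 / 600 = 5.9952
v = 600 μL / 5.9952 = 100 μL

100 μL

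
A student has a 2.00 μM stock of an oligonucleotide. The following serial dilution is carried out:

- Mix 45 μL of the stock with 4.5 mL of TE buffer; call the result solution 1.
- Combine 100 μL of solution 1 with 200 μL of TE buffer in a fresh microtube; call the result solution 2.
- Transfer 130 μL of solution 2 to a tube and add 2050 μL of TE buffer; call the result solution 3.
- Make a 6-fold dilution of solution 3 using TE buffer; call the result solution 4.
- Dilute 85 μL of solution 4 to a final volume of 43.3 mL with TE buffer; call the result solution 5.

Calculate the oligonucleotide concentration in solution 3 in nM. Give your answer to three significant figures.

Step 1: 45 μL + 4.5 mL = 4545 μL total → factor 4545/45 = 101
Step 2: 100 μL + 200 μL = 300 μL total → factor 300/100 = 3
Step 3: 130 μL + 2050 μL = 2180 μL total → factor 2180/130 = 16.769
Dilution factor through solution 3 = 101 × 3 × 16.769 = 5081.1
[solution 3] = 2.00 μM / 5081.1 = 0.0003936 μM = 0.394 nM

0.394 nM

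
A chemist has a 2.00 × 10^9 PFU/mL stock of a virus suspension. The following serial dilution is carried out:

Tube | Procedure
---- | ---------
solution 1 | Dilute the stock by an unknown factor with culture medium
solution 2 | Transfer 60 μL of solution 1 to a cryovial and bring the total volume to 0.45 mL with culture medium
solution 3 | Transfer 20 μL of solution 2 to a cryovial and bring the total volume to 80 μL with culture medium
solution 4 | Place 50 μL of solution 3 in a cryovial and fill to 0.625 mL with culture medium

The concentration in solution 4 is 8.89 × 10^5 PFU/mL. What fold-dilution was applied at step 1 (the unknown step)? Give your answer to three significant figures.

6.00-fold

Step 1: unknown factor x
Step 2: 60 μL brought to 0.45 mL → factor 450/60 = 7.5
Step 3: 20 μL brought to 80 μL → factor 80/20 = 4
Step 4: 50 μL brought to 0.625 mL → factor 625/50 = 12.5
Product of known-step factors = 375
Overall factor = 2.00 × 10^9 PFU/mL / (8.89 × 10^5 PFU/mL) = 2249.7
x = 2249.7 / 375 = 6.00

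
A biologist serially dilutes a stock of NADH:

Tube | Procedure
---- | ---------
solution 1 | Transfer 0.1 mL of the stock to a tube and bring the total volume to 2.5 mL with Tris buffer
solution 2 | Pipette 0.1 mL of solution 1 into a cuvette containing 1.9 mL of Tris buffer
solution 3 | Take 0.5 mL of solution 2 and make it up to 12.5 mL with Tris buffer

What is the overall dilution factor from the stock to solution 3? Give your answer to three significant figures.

Step 1: 0.1 mL brought to 2.5 mL → factor 2.5/0.1 = 25
Step 2: 0.1 mL + 1.9 mL = 2 mL total → factor 2/0.1 = 20
Step 3: 0.5 mL brought to 12.5 mL → factor 12.5/0.5 = 25
Overall dilution factor = 25 × 20 × 25 = 12500

1.25 × 10^4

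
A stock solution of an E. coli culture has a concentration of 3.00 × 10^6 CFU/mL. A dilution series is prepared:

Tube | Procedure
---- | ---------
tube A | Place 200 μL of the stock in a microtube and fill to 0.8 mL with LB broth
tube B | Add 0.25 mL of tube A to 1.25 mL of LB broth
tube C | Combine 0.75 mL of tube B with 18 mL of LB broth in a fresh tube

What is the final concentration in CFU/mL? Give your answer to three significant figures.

Step 1: 200 μL brought to 0.8 mL → factor 800/200 = 4
Step 2: 0.25 mL + 1.25 mL = 1.5 mL total → factor 1.5/0.25 = 6
Step 3: 0.75 mL + 18 mL = 18.75 mL total → factor 18.75/0.75 = 25
Overall dilution factor = 4 × 6 × 25 = 600
Final = 3.00 × 10^6 CFU/mL / 600 = 5.00 × 10^3 CFU/mL

5.00 × 10^3 CFU/mL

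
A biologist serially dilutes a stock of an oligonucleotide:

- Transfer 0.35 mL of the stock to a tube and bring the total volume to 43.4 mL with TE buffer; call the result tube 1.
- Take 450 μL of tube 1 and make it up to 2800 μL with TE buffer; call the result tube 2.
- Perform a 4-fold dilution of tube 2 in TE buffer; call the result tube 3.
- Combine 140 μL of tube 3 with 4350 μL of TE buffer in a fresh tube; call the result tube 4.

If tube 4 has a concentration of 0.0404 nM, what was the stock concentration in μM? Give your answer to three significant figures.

Step 1: 0.35 mL brought to 43.4 mL → factor 43.4/0.35 = 124
Step 2: 450 μL brought to 2800 μL → factor 2800/450 = 6.2222
Step 3: 4-fold → factor 4
Step 4: 140 μL + 4350 μL = 4490 μL total → factor 4490/140 = 32.071
Overall dilution factor = 124 × 6.2222 × 4 × 32.071 = 98980
Stock = 0.0404 nM × 98980 = 3999 nM = 4.00 μM

4.00 μM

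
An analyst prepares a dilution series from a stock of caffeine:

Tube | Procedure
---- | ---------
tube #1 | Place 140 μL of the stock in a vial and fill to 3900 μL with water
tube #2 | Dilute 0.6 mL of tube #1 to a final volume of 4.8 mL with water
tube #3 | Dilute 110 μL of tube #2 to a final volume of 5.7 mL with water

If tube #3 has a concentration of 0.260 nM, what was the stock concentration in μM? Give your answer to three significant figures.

Step 1: 140 μL brought to 3900 μL → factor 3900/140 = 27.857
Step 2: 0.6 mL brought to 4.8 mL → factor 4.8/0.6 = 8
Step 3: 110 μL brought to 5.7 mL → factor 5700/110 = 51.818
Overall dilution factor = 27.857 × 8 × 51.818 = 11548
Stock = 0.260 nM × 11548 = 3002 nM = 3.00 μM

3.00 μM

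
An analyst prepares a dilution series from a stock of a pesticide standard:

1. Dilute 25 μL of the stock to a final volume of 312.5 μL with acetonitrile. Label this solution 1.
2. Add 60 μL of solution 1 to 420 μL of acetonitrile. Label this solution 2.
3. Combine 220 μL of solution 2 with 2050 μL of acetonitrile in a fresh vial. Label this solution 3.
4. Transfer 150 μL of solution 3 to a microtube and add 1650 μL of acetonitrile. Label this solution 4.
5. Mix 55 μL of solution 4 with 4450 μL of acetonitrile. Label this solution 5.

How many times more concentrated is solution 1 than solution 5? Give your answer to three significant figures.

8.11 × 10^4

Step 1: 25 μL brought to 312.5 μL → factor 312.5/25 = 12.5
Step 2: 60 μL + 420 μL = 480 μL total → factor 480/60 = 8
Step 3: 220 μL + 2050 μL = 2270 μL total → factor 2270/220 = 10.318
Step 4: 150 μL + 1650 μL = 1800 μL total → factor 1800/150 = 12
Step 5: 55 μL + 4450 μL = 4505 μL total → factor 4505/55 = 81.909
Dilution factor to solution 1 = 12.5; to solution 5 = 1.0142 × 10^6
[solution 1]/[solution 5] = (factor to solution 5)/(factor to solution 1) = 1.0142 × 10^6/12.5 = 8.11 × 10^4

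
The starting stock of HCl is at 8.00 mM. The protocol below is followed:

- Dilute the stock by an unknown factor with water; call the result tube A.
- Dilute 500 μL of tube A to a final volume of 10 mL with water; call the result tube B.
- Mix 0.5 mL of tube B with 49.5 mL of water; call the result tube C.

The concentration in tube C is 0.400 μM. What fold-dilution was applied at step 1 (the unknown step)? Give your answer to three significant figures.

Step 1: unknown factor x
Step 2: 500 μL brought to 10 mL → factor 10000/500 = 20
Step 3: 0.5 mL + 49.5 mL = 50 mL total → factor 50/0.5 = 100
Product of known-step factors = 2000
Overall factor = 8.00 mM / (0.400 μM) = 20000
x = 20000 / 2000 = 10.0

10.0-fold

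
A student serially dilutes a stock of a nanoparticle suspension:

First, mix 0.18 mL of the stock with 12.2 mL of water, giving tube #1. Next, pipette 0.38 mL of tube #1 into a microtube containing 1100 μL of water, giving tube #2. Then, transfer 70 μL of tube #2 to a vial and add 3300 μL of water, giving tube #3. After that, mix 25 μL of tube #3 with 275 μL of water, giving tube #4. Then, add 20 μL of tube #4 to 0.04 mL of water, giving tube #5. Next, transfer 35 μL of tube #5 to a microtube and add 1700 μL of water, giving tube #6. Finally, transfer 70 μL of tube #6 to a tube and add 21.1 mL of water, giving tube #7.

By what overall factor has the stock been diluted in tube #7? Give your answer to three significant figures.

Step 1: 0.18 mL + 12.2 mL = 12.38 mL total → factor 12.38/0.18 = 68.778
Step 2: 0.38 mL + 1100 μL = 1.48 mL total → factor 1.48/0.38 = 3.8947
Step 3: 70 μL + 3300 μL = 3370 μL total → factor 3370/70 = 48.143
Step 4: 25 μL + 275 μL = 300 μL total → factor 300/25 = 12
Step 5: 20 μL + 0.04 mL = 60 μL total → factor 60/20 = 3
Step 6: 35 μL + 1700 μL = 1735 μL total → factor 1735/35 = 49.571
Step 7: 70 μL + 21.1 mL = 21170 μL total → factor 21170/70 = 302.43
Overall dilution factor = 68.778 × 3.8947 × 48.143 × 12 × 3 × 49.571 × 302.43 = 6.9601 × 10^9

6.96 × 10^9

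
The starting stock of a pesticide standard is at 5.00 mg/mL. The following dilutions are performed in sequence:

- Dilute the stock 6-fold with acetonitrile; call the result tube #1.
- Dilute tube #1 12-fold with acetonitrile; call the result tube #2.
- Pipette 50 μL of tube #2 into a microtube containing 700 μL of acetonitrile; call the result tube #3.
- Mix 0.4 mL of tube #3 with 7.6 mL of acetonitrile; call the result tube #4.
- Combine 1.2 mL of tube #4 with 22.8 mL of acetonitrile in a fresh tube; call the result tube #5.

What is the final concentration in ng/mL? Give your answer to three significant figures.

11.6 ng/mL

Step 1: 6-fold → factor 6
Step 2: 12-fold → factor 12
Step 3: 50 μL + 700 μL = 750 μL total → factor 750/50 = 15
Step 4: 0.4 mL + 7.6 mL = 8 mL total → factor 8/0.4 = 20
Step 5: 1.2 mL + 22.8 mL = 24 mL total → factor 24/1.2 = 20
Overall dilution factor = 6 × 12 × 15 × 20 × 20 = 4.32 × 10^5
Final = 5.00 mg/mL / 4.32 × 10^5 = 1.157 × 10^-5 mg/mL = 11.6 ng/mL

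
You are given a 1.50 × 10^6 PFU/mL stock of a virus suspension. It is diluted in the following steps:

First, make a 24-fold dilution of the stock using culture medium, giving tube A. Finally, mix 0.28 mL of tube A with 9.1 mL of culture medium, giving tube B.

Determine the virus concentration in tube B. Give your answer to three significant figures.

1.87 × 10^3 PFU/mL

Step 1: 24-fold → factor 24
Step 2: 0.28 mL + 9.1 mL = 9.38 mL total → factor 9.38/0.28 = 33.5
Overall dilution factor = 24 × 33.5 = 804
Final = 1.50 × 10^6 PFU/mL / 804 = 1.87 × 10^3 PFU/mL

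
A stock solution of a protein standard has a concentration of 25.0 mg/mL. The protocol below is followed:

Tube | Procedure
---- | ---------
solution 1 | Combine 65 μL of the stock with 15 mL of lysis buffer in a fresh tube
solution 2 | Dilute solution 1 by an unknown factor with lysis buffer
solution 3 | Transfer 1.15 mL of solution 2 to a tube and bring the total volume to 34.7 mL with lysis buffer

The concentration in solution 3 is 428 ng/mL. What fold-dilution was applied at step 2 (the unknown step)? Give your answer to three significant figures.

8.35-fold

Step 1: 65 μL + 15 mL = 15065 μL total → factor 15065/65 = 231.77
Step 2: unknown factor x
Step 3: 1.15 mL brought to 34.7 mL → factor 34.7/1.15 = 30.174
Product of known-step factors = 6993.4
Overall factor = 25.0 mg/mL / (428 ng/mL) = 58411
x = 58411 / 6993.4 = 8.35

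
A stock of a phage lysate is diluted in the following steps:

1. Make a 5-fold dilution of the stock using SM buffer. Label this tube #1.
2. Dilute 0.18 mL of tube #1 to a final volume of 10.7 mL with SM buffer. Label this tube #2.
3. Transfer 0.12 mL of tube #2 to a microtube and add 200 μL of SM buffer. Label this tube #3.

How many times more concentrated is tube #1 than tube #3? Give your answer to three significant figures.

Step 1: 5-fold → factor 5
Step 2: 0.18 mL brought to 10.7 mL → factor 10.7/0.18 = 59.444
Step 3: 0.12 mL + 200 μL = 0.32 mL total → factor 0.32/0.12 = 2.6667
Dilution factor to tube #1 = 5; to tube #3 = 792.59
[tube #1]/[tube #3] = (factor to tube #3)/(factor to tube #1) = 792.59/5 = 159

159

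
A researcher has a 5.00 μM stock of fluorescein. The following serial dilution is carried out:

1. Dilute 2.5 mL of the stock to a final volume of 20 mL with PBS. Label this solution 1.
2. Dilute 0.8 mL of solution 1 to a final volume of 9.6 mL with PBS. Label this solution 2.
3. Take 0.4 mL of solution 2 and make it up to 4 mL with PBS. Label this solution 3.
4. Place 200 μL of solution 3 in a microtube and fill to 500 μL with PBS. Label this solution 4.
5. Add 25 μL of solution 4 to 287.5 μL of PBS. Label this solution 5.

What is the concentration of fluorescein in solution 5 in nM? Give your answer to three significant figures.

0.167 nM

Step 1: 2.5 mL brought to 20 mL → factor 20/2.5 = 8
Step 2: 0.8 mL brought to 9.6 mL → factor 9.6/0.8 = 12
Step 3: 0.4 mL brought to 4 mL → factor 4/0.4 = 10
Step 4: 200 μL brought to 500 μL → factor 500/200 = 2.5
Step 5: 25 μL + 287.5 μL = 312.5 μL total → factor 312.5/25 = 12.5
Overall dilution factor = 8 × 12 × 10 × 2.5 × 12.5 = 30000
Final = 5.00 μM / 30000 = 0.0001667 μM = 0.167 nM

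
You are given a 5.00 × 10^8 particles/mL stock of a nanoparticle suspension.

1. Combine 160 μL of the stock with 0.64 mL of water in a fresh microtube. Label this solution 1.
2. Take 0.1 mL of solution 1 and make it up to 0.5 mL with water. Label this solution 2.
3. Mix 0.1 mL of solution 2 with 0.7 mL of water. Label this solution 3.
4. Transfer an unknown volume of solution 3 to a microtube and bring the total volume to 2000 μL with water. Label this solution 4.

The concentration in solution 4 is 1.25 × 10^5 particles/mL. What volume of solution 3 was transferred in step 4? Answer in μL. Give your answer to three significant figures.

100 μL

Step 1: 160 μL + 0.64 mL = 800 μL total → factor 800/160 = 5
Step 2: 0.1 mL brought to 0.5 mL → factor 0.5/0.1 = 5
Step 3: 0.1 mL + 0.7 mL = 0.8 mL total → factor 0.8/0.1 = 8
Step 4: v brought to 2000 μL → factor = 2000 μL/v
Product of known-step factors = 200
Overall factor = 5.00 × 10^8 particles/mL / (1.25 × 10^5 particles/mL) = 4000
Step-4 factor = 4000 / 200 = 20
v = 2000 μL / 20 = 100 μL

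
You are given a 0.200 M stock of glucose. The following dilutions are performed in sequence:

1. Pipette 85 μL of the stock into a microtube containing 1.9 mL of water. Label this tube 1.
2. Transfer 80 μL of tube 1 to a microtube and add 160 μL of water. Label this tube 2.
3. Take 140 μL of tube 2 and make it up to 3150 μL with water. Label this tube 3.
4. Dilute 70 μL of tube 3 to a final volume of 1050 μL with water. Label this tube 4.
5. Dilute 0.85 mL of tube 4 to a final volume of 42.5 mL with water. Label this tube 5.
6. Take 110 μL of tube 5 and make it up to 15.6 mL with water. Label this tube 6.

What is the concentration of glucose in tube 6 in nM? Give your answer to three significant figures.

Step 1: 85 μL + 1.9 mL = 1985 μL total → factor 1985/85 = 23.353
Step 2: 80 μL + 160 μL = 240 μL total → factor 240/80 = 3
Step 3: 140 μL brought to 3150 μL → factor 3150/140 = 22.5
Step 4: 70 μL brought to 1050 μL → factor 1050/70 = 15
Step 5: 0.85 mL brought to 42.5 mL → factor 42.5/0.85 = 50
Step 6: 110 μL brought to 15.6 mL → factor 15600/110 = 141.82
Overall dilution factor = 23.353 × 3 × 22.5 × 15 × 50 × 141.82 = 1.6766 × 10^8
Final = 0.200 M / 1.6766 × 10^8 = 1.193 × 10^-9 M = 1.19 nM

1.19 nM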